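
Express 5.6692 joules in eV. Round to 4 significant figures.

1 joule = 6.24151 × 10^18 eV.
Then 5.6692 × 6.24151 × 10^18 ≈ 3.538 × 10^19 eV.

3.538 × 10^19 eV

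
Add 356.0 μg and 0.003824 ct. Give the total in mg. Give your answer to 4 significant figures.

1.121 mg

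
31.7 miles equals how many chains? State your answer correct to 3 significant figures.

2540 chains

1 mile = 80.0000 chains.
So 31.7 × 80.0000 ≈ 2540 chain.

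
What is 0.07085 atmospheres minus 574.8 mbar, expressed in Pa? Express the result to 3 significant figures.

0.07085 atm = 7178.88 Pa and 574.8 mbar = 57480.0 Pa.
7178.88 − 57480.0 ≈ -50300 Pa.

-50300 Pa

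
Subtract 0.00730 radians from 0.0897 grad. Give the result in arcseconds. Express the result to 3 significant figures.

0.0897 grad = 290.628 arcsec and 0.00730 rad = 1505.73 arcsec.
290.628 − 1505.73 ≈ -1220 arcsec.

-1220 arcsec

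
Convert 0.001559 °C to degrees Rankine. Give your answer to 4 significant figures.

491.7 °R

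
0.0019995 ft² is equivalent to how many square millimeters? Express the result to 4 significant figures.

1 ft² = 92903.0 mm².
So 0.0019995 × 92903.0 ≈ 185.8 mm².

185.8 square millimeters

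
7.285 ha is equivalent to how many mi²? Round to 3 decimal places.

0.028 mi²

1 hectare = 0.00386102 square miles.
So 7.285 × 0.00386102 ≈ 0.028 mi².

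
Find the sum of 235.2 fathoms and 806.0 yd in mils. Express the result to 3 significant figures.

4.60 × 10^7 mils

235.2 fathom = 1.69344 × 10^7 mil and 806.0 yd = 2.90160 × 10^7 mil.
1.69344 × 10^7 + 2.90160 × 10^7 ≈ 4.60 × 10^7 mil.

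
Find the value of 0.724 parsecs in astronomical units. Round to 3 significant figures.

149000 astronomical units

1 parsec = 206265 astronomical units.
0.724 × 206265 ≈ 149000 au.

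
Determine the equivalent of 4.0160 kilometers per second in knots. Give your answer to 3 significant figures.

7810 kn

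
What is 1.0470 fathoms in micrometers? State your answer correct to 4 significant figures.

1 fathom = 1.82880e+6 micrometers.
1.0470 × 1.82880e+6 ≈ 1.915e+6 μm.

1.915e+6 μm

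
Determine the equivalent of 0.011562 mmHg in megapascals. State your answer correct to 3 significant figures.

1 millimeter of mercury = 0.000133322 megapascals.
0.011562 × 0.000133322 ≈ 1.54e-6 MPa.

1.54e-6 MPa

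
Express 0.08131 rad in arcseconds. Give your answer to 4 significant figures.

16770 arcsec

1 rad = 206265 arcseconds.
So 0.08131 × 206265 ≈ 16770 arcsec.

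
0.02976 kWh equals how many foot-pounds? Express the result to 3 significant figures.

79000 ft·lbf

1 kWh = 2.65522e+6 ft·lbf.
So 0.02976 × 2.65522e+6 ≈ 79000 ft·lbf.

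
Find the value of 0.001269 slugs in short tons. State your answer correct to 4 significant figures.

2.041e-5 short tons

1 slug = 0.0160870 short ton.
Thus 0.001269 × 0.0160870 ≈ 2.041e-5 short ton.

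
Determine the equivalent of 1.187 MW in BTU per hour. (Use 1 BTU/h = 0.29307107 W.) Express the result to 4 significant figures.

1 MW = 3.41214 × 10^6 BTU/h.
Thus 1.187 × 3.41214 × 10^6 ≈ 4.050 × 10^6 BTU/h.

4.050 × 10^6 BTU/h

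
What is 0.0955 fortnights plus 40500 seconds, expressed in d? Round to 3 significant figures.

1.81 days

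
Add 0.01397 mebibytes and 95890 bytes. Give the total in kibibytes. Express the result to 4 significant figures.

107.9 kibibytes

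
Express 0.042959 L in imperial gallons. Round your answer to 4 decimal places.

0.0094 imperial gallons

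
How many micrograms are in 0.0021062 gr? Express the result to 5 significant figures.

136.48 micrograms

1 grain = 64798.9 μg.
Then 0.0021062 × 64798.9 ≈ 136.48 μg.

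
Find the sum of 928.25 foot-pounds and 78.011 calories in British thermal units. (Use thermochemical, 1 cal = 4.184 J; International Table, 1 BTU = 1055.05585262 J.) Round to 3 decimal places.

1.502 British thermal units

928.25 ft·lbf = 1.19286 BTU and 78.011 cal = 0.309366 BTU.
1.19286 + 0.309366 ≈ 1.502 BTU.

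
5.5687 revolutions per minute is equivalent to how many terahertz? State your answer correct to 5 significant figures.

9.2812e-14 terahertz

1 rpm = 1.66667e-14 THz.
So 5.5687 × 1.66667e-14 ≈ 9.2812e-14 THz.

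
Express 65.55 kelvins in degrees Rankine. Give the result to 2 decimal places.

°R = K × 9/5.
Applying the formula gives 117.99 °R.

117.99 degrees Rankine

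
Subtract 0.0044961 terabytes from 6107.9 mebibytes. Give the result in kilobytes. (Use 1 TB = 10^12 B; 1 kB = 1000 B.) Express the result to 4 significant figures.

1.908e+6 kilobytes

6107.9 MiB = 6404597 kB and 0.0044961 TB = 4496100 kB.
6404597 − 4496100 ≈ 1.908e+6 kB.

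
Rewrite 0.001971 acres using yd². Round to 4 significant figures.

9.540 square yards

1 acre = 4840.00 yd².
Thus 0.001971 × 4840.00 ≈ 9.540 yd².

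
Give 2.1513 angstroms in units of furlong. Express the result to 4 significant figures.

1 angstrom = 4.97097 × 10^-13 furlong.
Then 2.1513 × 4.97097 × 10^-13 ≈ 1.069 × 10^-12 furlong.

1.069 × 10^-12 furlongs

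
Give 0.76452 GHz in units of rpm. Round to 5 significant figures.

1 gigahertz = 6.00000 × 10^10 rpm.
So 0.76452 × 6.00000 × 10^10 ≈ 4.5871 × 10^10 rpm.

4.5871 × 10^10 rpm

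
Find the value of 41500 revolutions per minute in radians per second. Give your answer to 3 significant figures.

1 revolution per minute = 0.104720 radians per second.
Then 41500 × 0.104720 ≈ 4350 rad/s.

4350 radians per second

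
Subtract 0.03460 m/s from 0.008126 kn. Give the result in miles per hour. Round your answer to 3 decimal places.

-0.068 mph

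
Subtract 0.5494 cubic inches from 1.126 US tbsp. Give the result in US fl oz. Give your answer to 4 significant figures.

1.126 US tbsp = 0.563000 US fl oz and 0.5494 in³ = 0.304429 US fl oz.
0.563000 − 0.304429 ≈ 0.2586 US fl oz.

0.2586 US fl oz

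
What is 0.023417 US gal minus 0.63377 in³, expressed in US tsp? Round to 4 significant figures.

0.023417 US gal = 17.9843 US tsp and 0.63377 in³ = 2.10708 US tsp.
17.9843 − 2.10708 ≈ 15.88 US tsp.

15.88 US tsp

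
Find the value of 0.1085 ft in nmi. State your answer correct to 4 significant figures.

1 foot = 0.000164579 nmi.
So 0.1085 × 0.000164579 ≈ 1.786e-5 nmi.

1.786e-5 nmi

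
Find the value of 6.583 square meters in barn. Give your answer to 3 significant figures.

6.58 × 10^28 barn

1 square meter = 1.00000 × 10^28 barn.
Thus 6.583 × 1.00000 × 10^28 ≈ 6.58 × 10^28 barn.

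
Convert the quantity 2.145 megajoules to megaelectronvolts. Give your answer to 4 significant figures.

1.339e+19 megaelectronvolts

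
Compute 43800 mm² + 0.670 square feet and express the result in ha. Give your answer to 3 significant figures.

1.06 × 10^-5 ha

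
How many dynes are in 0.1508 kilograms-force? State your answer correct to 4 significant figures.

147900 dyn

1 kilogram-force = 980665 dynes.
Thus 0.1508 × 980665 ≈ 147900 dyn.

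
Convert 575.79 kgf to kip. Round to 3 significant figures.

1 kgf = 0.00220462 kip.
So 575.79 × 0.00220462 ≈ 1.27 kip.

1.27 kip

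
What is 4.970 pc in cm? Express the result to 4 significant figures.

1.534e+19 cm

1 pc = 3.08568e+18 centimeters.
4.970 × 3.08568e+18 ≈ 1.534e+19 cm.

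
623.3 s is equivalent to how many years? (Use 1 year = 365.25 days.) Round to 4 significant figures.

1 second = 3.16881e-8 yr.
Then 623.3 × 3.16881e-8 ≈ 1.975e-5 yr.

1.975e-5 yr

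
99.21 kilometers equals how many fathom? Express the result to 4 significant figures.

54250 fathom

1 kilometer = 546.807 fathoms.
So 99.21 × 546.807 ≈ 54250 fathom.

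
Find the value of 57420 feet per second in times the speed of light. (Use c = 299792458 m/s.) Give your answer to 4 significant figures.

1 foot per second = 1.01670 × 10^-9 times the speed of light.
57420 × 1.01670 × 10^-9 ≈ 5.838 × 10^-5 c.

5.838 × 10^-5 times the speed of light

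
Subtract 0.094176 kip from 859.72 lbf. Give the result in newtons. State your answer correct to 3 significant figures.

859.72 lbf = 3824.23 N and 0.094176 kip = 418.916 N.
3824.23 − 418.916 ≈ 3410 N.

3410 newtons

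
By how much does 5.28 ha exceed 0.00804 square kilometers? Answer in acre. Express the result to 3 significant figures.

5.28 ha = 13.0472 acre and 0.00804 km² = 1.98673 acre.
13.0472 − 1.98673 ≈ 11.1 acre.

11.1 acre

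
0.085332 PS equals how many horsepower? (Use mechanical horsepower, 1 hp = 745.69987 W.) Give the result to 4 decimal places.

1 PS = 0.986320 hp.
Then 0.085332 × 0.986320 ≈ 0.0842 hp.

0.0842 horsepower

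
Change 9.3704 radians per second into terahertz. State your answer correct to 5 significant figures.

1.4913 × 10^-12 THz

1 rad/s = 1.59155 × 10^-13 THz.
So 9.3704 × 1.59155 × 10^-13 ≈ 1.4913 × 10^-12 THz.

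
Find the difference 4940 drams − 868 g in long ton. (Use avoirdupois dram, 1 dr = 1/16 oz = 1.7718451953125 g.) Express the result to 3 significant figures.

0.00776 long ton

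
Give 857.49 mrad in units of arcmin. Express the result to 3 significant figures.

1 milliradian = 3.43775 arcmin.
857.49 × 3.43775 ≈ 2950 arcmin.

2950 arcminutes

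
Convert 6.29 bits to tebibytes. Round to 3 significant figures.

7.15e-13 TiB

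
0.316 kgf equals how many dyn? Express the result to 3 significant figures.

310000 dyn

1 kgf = 980665 dyn.
So 0.316 × 980665 ≈ 310000 dyn.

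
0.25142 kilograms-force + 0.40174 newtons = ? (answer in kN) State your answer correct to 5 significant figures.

0.25142 kgf = 0.00246559 kN and 0.40174 N = 0.000401740 kN.
0.00246559 + 0.000401740 ≈ 0.0028673 kN.

0.0028673 kilonewtons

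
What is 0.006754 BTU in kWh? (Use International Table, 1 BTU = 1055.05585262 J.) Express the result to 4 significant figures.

1 BTU = 0.000293071 kilowatt-hours.
Thus 0.006754 × 0.000293071 ≈ 1.979 × 10^-6 kWh.

1.979 × 10^-6 kWh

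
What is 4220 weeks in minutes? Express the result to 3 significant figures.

1 wk = 10080.0 minutes.
Then 4220 × 10080.0 ≈ 4.25e+7 min.

4.25e+7 min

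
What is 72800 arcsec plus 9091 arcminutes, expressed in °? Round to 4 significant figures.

72800 arcsec = 20.2222 ° and 9091 arcmin = 151.517 °.
20.2222 + 151.517 ≈ 171.7 °.

171.7 °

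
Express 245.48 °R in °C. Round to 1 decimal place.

-136.8 °C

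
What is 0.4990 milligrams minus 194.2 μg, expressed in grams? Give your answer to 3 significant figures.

0.4990 mg = 0.000499000 g and 194.2 μg = 0.000194200 g.
0.000499000 − 0.000194200 ≈ 0.000305 g.

0.000305 g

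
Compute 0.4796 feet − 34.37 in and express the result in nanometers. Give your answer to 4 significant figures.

0.4796 ft = 1.46182 × 10^8 nm and 34.37 in = 8.72998 × 10^8 nm.
1.46182 × 10^8 − 8.72998 × 10^8 ≈ -7.268 × 10^8 nm.

-7.268 × 10^8 nm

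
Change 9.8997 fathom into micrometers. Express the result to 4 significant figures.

1 fathom = 1.82880e+6 μm.
Thus 9.8997 × 1.82880e+6 ≈ 1.810e+7 μm.

1.810e+7 μm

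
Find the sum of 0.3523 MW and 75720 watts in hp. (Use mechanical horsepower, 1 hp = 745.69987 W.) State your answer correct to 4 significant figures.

574.0 hp

0.3523 MW = 472.442 hp and 75720 W = 101.542 hp.
472.442 + 101.542 ≈ 574.0 hp.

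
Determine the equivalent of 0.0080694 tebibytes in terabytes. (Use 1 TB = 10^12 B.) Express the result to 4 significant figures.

1 tebibyte = 1.09951 TB.
0.0080694 × 1.09951 ≈ 0.008872 TB.

0.008872 TB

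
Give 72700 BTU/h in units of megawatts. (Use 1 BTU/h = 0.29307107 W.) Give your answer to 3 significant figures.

1 BTU/h = 2.93071 × 10^-7 MW.
Then 72700 × 2.93071 × 10^-7 ≈ 0.0213 MW.

0.0213 MW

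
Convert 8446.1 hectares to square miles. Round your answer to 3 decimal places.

32.611 mi²

1 hectare = 0.00386102 mi².
8446.1 × 0.00386102 ≈ 32.611 mi².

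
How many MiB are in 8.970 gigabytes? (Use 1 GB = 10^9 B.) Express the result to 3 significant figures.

8550 MiB

1 gigabyte = 953.674 MiB.
8.970 × 953.674 ≈ 8550 MiB.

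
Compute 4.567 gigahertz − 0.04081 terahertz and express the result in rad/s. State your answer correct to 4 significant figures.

-2.277 × 10^11 rad/s

4.567 GHz = 2.86953 × 10^10 rad/s and 0.04081 THz = 2.56417 × 10^11 rad/s.
2.86953 × 10^10 − 2.56417 × 10^11 ≈ -2.277 × 10^11 rad/s.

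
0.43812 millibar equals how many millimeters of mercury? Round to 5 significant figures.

1 mbar = 0.750062 mmHg.
Then 0.43812 × 0.750062 ≈ 0.32862 mmHg.

0.32862 mmHg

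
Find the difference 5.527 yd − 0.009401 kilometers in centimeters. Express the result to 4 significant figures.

-434.7 cm

5.527 yd = 505.389 cm and 0.009401 km = 940.100 cm.
505.389 − 940.100 ≈ -434.7 cm.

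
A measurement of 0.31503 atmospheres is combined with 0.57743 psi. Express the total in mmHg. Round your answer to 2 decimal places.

269.28 mmHg

0.31503 atm = 239.423 mmHg and 0.57743 psi = 29.8617 mmHg.
239.423 + 29.8617 ≈ 269.28 mmHg.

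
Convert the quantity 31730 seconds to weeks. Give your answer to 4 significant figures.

0.05246 weeks

1 second = 1.65344 × 10^-6 wk.
So 31730 × 1.65344 × 10^-6 ≈ 0.05246 wk.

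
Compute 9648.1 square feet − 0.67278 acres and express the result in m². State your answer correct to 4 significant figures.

9648.1 ft² = 896.338 m² and 0.67278 acre = 2722.64 m².
896.338 − 2722.64 ≈ -1826 m².

-1826 square meters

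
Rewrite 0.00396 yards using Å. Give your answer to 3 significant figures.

3.62e+7 angstroms

1 yard = 9.14400e+9 Å.
0.00396 × 9.14400e+9 ≈ 3.62e+7 Å.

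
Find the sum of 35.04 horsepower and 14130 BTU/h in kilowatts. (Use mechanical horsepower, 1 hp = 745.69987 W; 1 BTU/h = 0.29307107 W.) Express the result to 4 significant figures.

30.27 kW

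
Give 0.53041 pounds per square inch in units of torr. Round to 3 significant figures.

1 pound per square inch = 51.7149 torr.
0.53041 × 51.7149 ≈ 27.4 torr.

27.4 torr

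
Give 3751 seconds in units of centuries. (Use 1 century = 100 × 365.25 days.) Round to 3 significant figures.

1.19e-6 century

1 second = 3.16881e-10 century.
Then 3751 × 3.16881e-10 ≈ 1.19e-6 century.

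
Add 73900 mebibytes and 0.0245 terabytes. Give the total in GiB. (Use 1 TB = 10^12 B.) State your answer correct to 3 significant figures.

73900 MiB = 72.1680 GiB and 0.0245 TB = 22.8174 GiB.
72.1680 + 22.8174 ≈ 95.0 GiB.

95.0 GiB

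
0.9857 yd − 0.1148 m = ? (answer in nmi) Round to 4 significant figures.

0.9857 yd = 0.000486676 nmi and 0.1148 m = 6.19870e-5 nmi.
0.000486676 − 6.19870e-5 ≈ 0.0004247 nmi.

0.0004247 nautical miles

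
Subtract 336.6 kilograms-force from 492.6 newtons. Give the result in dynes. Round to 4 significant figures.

-2.808 × 10^8 dyn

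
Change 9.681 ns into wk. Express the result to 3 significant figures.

1 nanosecond = 1.65344e-15 weeks.
So 9.681 × 1.65344e-15 ≈ 1.60e-14 wk.

1.60e-14 wk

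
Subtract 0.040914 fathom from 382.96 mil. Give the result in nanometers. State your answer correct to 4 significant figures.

-6.510 × 10^7 nm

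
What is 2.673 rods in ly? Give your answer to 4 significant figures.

1 rod = 5.31587 × 10^-16 ly.
So 2.673 × 5.31587 × 10^-16 ≈ 1.421 × 10^-15 ly.

1.421 × 10^-15 light-years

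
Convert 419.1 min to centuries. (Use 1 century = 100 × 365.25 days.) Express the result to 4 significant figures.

7.968 × 10^-6 centuries

1 min = 1.90129 × 10^-8 century.
419.1 × 1.90129 × 10^-8 ≈ 7.968 × 10^-6 century.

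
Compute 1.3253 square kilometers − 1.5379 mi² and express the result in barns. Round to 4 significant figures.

-2.658 × 10^34 barn

1.3253 km² = 1.32530 × 10^34 barn and 1.5379 mi² = 3.98314 × 10^34 barn.
1.32530 × 10^34 − 3.98314 × 10^34 ≈ -2.658 × 10^34 barn.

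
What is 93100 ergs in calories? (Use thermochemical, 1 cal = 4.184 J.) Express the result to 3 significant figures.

0.00223 calories

1 erg = 2.39006 × 10^-8 cal.
Thus 93100 × 2.39006 × 10^-8 ≈ 0.00223 cal.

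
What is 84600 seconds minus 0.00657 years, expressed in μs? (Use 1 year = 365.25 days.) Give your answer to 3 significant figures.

-1.23 × 10^11 microseconds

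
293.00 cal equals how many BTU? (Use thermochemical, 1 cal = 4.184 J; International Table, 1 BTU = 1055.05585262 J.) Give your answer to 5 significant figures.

1.1619 BTU

1 calorie = 0.00396567 BTU.
Thus 293.00 × 0.00396567 ≈ 1.1619 BTU.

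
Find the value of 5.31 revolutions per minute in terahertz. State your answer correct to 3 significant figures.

1 revolution per minute = 1.66667e-14 THz.
5.31 × 1.66667e-14 ≈ 8.85e-14 THz.

8.85e-14 THz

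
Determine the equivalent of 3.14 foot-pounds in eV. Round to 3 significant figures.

2.66 × 10^19 eV

1 ft·lbf = 8.46235 × 10^18 electronvolts.
Then 3.14 × 8.46235 × 10^18 ≈ 2.66 × 10^19 eV.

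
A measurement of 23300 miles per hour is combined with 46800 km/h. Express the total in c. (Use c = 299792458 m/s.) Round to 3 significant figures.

23300 mph = 3.47441 × 10^-5 c and 46800 km/h = 4.33633 × 10^-5 c.
3.47441 × 10^-5 + 4.33633 × 10^-5 ≈ 7.81 × 10^-5 c.

7.81 × 10^-5 c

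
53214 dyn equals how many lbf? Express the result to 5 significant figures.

1 dyne = 2.24809 × 10^-6 lbf.
53214 × 2.24809 × 10^-6 ≈ 0.11963 lbf.

0.11963 pounds-force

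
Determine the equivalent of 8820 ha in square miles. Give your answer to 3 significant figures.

34.1 mi²

1 hectare = 0.00386102 square miles.
8820 × 0.00386102 ≈ 34.1 mi².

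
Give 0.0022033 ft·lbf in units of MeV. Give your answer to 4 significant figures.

1.865e+10 megaelectronvolts

1 ft·lbf = 8.46235e+12 megaelectronvolts.
0.0022033 × 8.46235e+12 ≈ 1.865e+10 MeV.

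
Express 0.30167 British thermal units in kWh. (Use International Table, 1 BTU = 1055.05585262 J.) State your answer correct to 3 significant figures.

1 BTU = 0.000293071 kWh.
Thus 0.30167 × 0.000293071 ≈ 8.84 × 10^-5 kWh.

8.84 × 10^-5 kWh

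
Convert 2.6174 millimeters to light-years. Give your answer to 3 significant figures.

2.77 × 10^-19 ly

1 millimeter = 1.05700 × 10^-19 ly.
Then 2.6174 × 1.05700 × 10^-19 ≈ 2.77 × 10^-19 ly.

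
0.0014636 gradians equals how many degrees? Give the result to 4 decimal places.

0.0013 °

1 gradian = 0.900000 °.
Then 0.0014636 × 0.900000 ≈ 0.0013 °.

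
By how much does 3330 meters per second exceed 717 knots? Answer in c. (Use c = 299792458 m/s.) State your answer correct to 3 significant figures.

3330 m/s = 1.11077e-5 c and 717 kn = 1.23037e-6 c.
1.11077e-5 − 1.23037e-6 ≈ 9.88e-6 c.

9.88e-6 c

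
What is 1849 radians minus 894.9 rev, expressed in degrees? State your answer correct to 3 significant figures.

1849 rad = 105940 ° and 894.9 rev = 322164 °.
105940 − 322164 ≈ -216000 °.

-216000 °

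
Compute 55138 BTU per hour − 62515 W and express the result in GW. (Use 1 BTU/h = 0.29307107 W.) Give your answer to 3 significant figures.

-4.64 × 10^-5 GW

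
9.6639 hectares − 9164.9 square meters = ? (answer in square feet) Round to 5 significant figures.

941560 ft²

9.6639 ha = 1.04021 × 10^6 ft² and 9164.9 m² = 98650.2 ft².
1.04021 × 10^6 − 98650.2 ≈ 941560 ft².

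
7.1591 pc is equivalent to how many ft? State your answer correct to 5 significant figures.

1 parsec = 1.01236 × 10^17 feet.
Then 7.1591 × 1.01236 × 10^17 ≈ 7.2476 × 10^17 ft.

7.2476 × 10^17 ft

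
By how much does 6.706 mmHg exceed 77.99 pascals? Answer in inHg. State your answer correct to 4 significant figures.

0.2410 inHg

6.706 mmHg = 0.264016 inHg and 77.99 Pa = 0.0230304 inHg.
0.264016 − 0.0230304 ≈ 0.2410 inHg.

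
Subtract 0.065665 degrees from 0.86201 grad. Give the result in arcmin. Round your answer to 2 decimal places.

42.61 arcmin

0.86201 grad = 46.5485 arcmin and 0.065665 ° = 3.93990 arcmin.
46.5485 − 3.93990 ≈ 42.61 arcmin.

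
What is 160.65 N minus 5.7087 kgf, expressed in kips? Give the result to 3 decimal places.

0.024 kips

160.65 N = 0.0361156 kip and 5.7087 kgf = 0.0125855 kip.
0.0361156 − 0.0125855 ≈ 0.024 kip.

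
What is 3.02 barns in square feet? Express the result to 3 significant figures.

3.25e-27 ft²

1 barn = 1.07639e-27 ft².
Thus 3.02 × 1.07639e-27 ≈ 3.25e-27 ft².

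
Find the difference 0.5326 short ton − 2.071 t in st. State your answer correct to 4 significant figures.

0.5326 short ton = 76.0857 st and 2.071 t = 326.127 st.
76.0857 − 326.127 ≈ -250.0 st.

-250.0 st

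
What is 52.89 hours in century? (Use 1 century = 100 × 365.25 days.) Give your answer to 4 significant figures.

1 hour = 1.14077 × 10^-6 century.
52.89 × 1.14077 × 10^-6 ≈ 6.034 × 10^-5 century.

6.034 × 10^-5 century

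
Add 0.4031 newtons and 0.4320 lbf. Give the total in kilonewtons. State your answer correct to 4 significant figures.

0.4031 N = 0.000403100 kN and 0.4320 lbf = 0.00192163 kN.
0.000403100 + 0.00192163 ≈ 0.002325 kN.

0.002325 kN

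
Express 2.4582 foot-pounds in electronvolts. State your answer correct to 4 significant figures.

1 foot-pound = 8.46235 × 10^18 eV.
So 2.4582 × 8.46235 × 10^18 ≈ 2.080 × 10^19 eV.

2.080 × 10^19 eV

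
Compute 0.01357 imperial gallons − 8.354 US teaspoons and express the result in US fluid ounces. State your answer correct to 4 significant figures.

0.6937 US fluid ounces

0.01357 imp gal = 2.08600 US fl oz and 8.354 US tsp = 1.39233 US fl oz.
2.08600 − 1.39233 ≈ 0.6937 US fl oz.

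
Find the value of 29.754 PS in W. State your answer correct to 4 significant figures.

1 PS = 735.499 W.
So 29.754 × 735.499 ≈ 21880 W.

21880 W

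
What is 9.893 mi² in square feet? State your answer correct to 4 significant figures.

2.758e+8 square feet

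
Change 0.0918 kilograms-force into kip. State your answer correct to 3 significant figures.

1 kgf = 0.00220462 kips.
Thus 0.0918 × 0.00220462 ≈ 0.000202 kip.

0.000202 kips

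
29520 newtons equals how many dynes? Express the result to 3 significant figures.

1 newton = 100000 dyn.
Then 29520 × 100000 ≈ 2.95 × 10^9 dyn.

2.95 × 10^9 dynes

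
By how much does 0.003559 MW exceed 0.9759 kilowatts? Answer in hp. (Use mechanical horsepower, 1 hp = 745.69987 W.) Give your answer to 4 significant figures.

3.464 hp

0.003559 MW = 4.77270 hp and 0.9759 kW = 1.30870 hp.
4.77270 − 1.30870 ≈ 3.464 hp.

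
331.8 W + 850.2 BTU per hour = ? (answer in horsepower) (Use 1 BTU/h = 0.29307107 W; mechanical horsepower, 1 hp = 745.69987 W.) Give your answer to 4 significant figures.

0.7791 hp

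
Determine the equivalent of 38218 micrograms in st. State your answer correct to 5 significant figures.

6.0183 × 10^-6 stone

1 μg = 1.57473 × 10^-10 st.
Then 38218 × 1.57473 × 10^-10 ≈ 6.0183 × 10^-6 st.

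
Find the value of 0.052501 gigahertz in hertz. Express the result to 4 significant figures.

1 GHz = 1.00000e+9 Hz.
0.052501 × 1.00000e+9 ≈ 5.250e+7 Hz.

5.250e+7 hertz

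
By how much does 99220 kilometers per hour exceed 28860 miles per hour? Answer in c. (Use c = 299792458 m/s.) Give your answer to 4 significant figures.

4.890e-5 c

99220 km/h = 9.19340e-5 c and 28860 mph = 4.30350e-5 c.
9.19340e-5 − 4.30350e-5 ≈ 4.890e-5 c.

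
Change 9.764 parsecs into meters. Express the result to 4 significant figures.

1 parsec = 3.08568e+16 meters.
So 9.764 × 3.08568e+16 ≈ 3.013e+17 m.

3.013e+17 m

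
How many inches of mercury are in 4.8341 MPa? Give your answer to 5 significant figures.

1 MPa = 295.300 inches of mercury.
So 4.8341 × 295.300 ≈ 1427.5 inHg.

1427.5 inches of mercury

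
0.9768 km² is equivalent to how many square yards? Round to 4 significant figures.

1.168 × 10^6 yd²

1 square kilometer = 1.19599 × 10^6 yd².
0.9768 × 1.19599 × 10^6 ≈ 1.168 × 10^6 yd².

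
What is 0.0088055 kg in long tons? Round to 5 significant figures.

1 kilogram = 0.000984207 long ton.
0.0088055 × 0.000984207 ≈ 8.6664 × 10^-6 long ton.

8.6664 × 10^-6 long tons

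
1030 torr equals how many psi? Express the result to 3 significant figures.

1 torr = 0.0193368 psi.
Thus 1030 × 0.0193368 ≈ 19.9 psi.

19.9 pounds per square inch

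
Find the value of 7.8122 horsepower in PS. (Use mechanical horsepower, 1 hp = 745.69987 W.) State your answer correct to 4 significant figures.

1 hp = 1.01387 PS.
Then 7.8122 × 1.01387 ≈ 7.921 PS.

7.921 PS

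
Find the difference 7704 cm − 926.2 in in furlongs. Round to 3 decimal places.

0.266 furlongs

7704 cm = 0.382963 furlong and 926.2 in = 0.116944 furlong.
0.382963 − 0.116944 ≈ 0.266 furlong.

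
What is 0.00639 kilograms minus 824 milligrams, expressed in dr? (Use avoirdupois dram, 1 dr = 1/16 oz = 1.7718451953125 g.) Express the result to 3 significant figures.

0.00639 kg = 3.60641 dr and 824 mg = 0.465052 dr.
3.60641 − 0.465052 ≈ 3.14 dr.

3.14 dr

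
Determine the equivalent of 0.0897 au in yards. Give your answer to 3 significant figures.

1 au = 1.63602 × 10^11 yd.
0.0897 × 1.63602 × 10^11 ≈ 1.47 × 10^10 yd.

1.47 × 10^10 yards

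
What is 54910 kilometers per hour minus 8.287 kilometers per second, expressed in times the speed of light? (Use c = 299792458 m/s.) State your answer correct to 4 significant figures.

2.324 × 10^-5 c

54910 km/h = 5.08778 × 10^-5 c and 8.287 km/s = 2.76425 × 10^-5 c.
5.08778 × 10^-5 − 2.76425 × 10^-5 ≈ 2.324 × 10^-5 c.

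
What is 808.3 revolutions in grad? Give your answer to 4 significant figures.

323300 gradians

1 revolution = 400.000 gradians.
So 808.3 × 400.000 ≈ 323300 grad.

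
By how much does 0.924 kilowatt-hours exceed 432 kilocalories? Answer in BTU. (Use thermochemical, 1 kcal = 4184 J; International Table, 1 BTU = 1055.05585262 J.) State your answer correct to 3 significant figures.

1440 BTU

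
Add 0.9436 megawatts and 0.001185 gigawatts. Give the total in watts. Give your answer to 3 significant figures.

0.9436 MW = 943600 W and 0.001185 GW = 1.18500e+6 W.
943600 + 1.18500e+6 ≈ 2.13e+6 W.

2.13e+6 W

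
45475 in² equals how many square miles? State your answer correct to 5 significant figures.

1 in² = 2.49098e-10 mi².
45475 × 2.49098e-10 ≈ 1.1328e-5 mi².

1.1328e-5 square miles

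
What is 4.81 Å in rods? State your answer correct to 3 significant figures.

9.56 × 10^-11 rod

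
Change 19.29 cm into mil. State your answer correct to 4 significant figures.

1 cm = 393.701 mil.
Thus 19.29 × 393.701 ≈ 7594 mil.

7594 mil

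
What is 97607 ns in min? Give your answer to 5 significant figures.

1.6268e-6 min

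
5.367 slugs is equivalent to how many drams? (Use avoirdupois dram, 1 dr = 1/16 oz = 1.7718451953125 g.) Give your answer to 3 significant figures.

1 slug = 8236.56 drams.
So 5.367 × 8236.56 ≈ 44200 dr.

44200 dr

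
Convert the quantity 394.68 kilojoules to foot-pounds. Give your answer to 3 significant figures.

291000 foot-pounds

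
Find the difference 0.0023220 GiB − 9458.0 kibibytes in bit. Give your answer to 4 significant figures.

0.0023220 GiB = 1.99458e+7 bit and 9458.0 KiB = 7.74799e+7 bit.
1.99458e+7 − 7.74799e+7 ≈ -5.753e+7 bit.

-5.753e+7 bit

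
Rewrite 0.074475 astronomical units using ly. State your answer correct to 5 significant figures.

1.1776 × 10^-6 light-years

1 au = 1.58125 × 10^-5 light-years.
Thus 0.074475 × 1.58125 × 10^-5 ≈ 1.1776 × 10^-6 ly.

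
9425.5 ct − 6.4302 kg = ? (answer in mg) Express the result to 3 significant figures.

-4.55e+6 milligrams

9425.5 ct = 1.88510e+6 mg and 6.4302 kg = 6.43020e+6 mg.
1.88510e+6 − 6.43020e+6 ≈ -4.55e+6 mg.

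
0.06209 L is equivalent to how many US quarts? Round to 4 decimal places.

1 liter = 1.05669 US quarts.
So 0.06209 × 1.05669 ≈ 0.0656 US qt.

0.0656 US qt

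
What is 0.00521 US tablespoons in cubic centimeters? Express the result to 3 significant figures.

0.0770 cm³

1 US tbsp = 14.7868 cubic centimeters.
So 0.00521 × 14.7868 ≈ 0.0770 cm³.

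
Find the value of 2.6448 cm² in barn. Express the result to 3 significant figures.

2.64 × 10^24 barns

1 cm² = 1.00000 × 10^24 barn.
So 2.6448 × 1.00000 × 10^24 ≈ 2.64 × 10^24 barn.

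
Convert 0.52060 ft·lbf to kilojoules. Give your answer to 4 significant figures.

1 ft·lbf = 0.00135582 kilojoules.
Thus 0.52060 × 0.00135582 ≈ 0.0007058 kJ.

0.0007058 kJ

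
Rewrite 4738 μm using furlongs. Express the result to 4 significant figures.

1 micrometer = 4.97097e-9 furlongs.
Then 4738 × 4.97097e-9 ≈ 2.355e-5 furlong.

2.355e-5 furlong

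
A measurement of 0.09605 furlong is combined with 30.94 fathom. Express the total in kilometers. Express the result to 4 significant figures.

0.09605 furlong = 0.0193222 km and 30.94 fathom = 0.0565831 km.
0.0193222 + 0.0565831 ≈ 0.07591 km.

0.07591 km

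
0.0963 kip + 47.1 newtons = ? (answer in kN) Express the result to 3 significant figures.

0.0963 kip = 0.428364 kN and 47.1 N = 0.0471000 kN.
0.428364 + 0.0471000 ≈ 0.475 kN.

0.475 kilonewtons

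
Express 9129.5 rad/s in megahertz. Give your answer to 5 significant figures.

1 rad/s = 1.59155e-7 MHz.
9129.5 × 1.59155e-7 ≈ 0.0014530 MHz.

0.0014530 megahertz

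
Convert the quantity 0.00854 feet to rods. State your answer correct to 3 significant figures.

1 ft = 0.0606061 rods.
0.00854 × 0.0606061 ≈ 0.000518 rod.

0.000518 rod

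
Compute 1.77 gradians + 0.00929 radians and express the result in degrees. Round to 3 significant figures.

2.13 degrees

1.77 grad = 1.59300 ° and 0.00929 rad = 0.532278 °.
1.59300 + 0.532278 ≈ 2.13 °.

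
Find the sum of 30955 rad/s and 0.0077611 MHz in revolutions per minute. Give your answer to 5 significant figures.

761260 rpm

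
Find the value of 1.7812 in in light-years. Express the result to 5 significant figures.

4.7821e-18 ly

1 in = 2.68478e-18 ly.
So 1.7812 × 2.68478e-18 ≈ 4.7821e-18 ly.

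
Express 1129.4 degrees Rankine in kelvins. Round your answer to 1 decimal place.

°R = K × 9/5.
Applying the formula gives 627.4 K.

627.4 K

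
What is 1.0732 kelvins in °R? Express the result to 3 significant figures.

°R = K × 9/5.
Applying the formula gives 1.93 °R.

1.93 degrees Rankine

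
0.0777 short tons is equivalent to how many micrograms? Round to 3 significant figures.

7.05 × 10^10 micrograms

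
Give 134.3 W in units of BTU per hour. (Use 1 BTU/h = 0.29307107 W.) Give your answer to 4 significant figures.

458.3 BTU/h

1 watt = 3.41214 BTU/h.
Thus 134.3 × 3.41214 ≈ 458.3 BTU/h.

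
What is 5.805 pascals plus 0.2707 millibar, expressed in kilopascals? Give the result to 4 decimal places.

5.805 Pa = 0.00580500 kPa and 0.2707 mbar = 0.0270700 kPa.
0.00580500 + 0.0270700 ≈ 0.0329 kPa.

0.0329 kPa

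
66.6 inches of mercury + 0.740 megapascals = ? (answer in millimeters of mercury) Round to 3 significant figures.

7240 mmHg

66.6 inHg = 1691.64 mmHg and 0.740 MPa = 5550.46 mmHg.
1691.64 + 5550.46 ≈ 7240 mmHg.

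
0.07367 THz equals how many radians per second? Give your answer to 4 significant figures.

4.629 × 10^11 rad/s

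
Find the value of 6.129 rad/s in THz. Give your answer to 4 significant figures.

1 radian per second = 1.59155 × 10^-13 THz.
6.129 × 1.59155 × 10^-13 ≈ 9.755 × 10^-13 THz.

9.755 × 10^-13 THz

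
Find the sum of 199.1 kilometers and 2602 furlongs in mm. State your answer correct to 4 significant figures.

7.225 × 10^8 mm

199.1 km = 1.99100 × 10^8 mm and 2602 furlong = 5.23439 × 10^8 mm.
1.99100 × 10^8 + 5.23439 × 10^8 ≈ 7.225 × 10^8 mm.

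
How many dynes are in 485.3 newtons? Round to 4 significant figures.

4.853e+7 dyn

1 newton = 100000 dyn.
So 485.3 × 100000 ≈ 4.853e+7 dyn.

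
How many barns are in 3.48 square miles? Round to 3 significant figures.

9.01e+34 barns

1 mi² = 2.58999e+34 barns.
3.48 × 2.58999e+34 ≈ 9.01e+34 barn.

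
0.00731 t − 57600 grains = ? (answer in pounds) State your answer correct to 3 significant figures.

0.00731 t = 16.1158 lb and 57600 gr = 8.22857 lb.
16.1158 − 8.22857 ≈ 7.89 lb.

7.89 lb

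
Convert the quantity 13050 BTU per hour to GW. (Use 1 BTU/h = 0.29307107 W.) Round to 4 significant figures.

1 BTU/h = 2.93071e-10 GW.
Thus 13050 × 2.93071e-10 ≈ 3.825e-6 GW.

3.825e-6 gigawatts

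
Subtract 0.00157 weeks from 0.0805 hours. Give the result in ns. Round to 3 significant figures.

-6.60e+11 nanoseconds

0.0805 h = 2.89800e+11 ns and 0.00157 wk = 9.49536e+11 ns.
2.89800e+11 − 9.49536e+11 ≈ -6.60e+11 ns.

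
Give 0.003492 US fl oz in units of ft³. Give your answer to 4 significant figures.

3.647e-6 ft³

1 US fluid ounce = 0.00104438 ft³.
0.003492 × 0.00104438 ≈ 3.647e-6 ft³.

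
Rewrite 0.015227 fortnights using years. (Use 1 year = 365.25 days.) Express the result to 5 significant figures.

0.00058365 years

1 fortnight = 0.0383299 yr.
Then 0.015227 × 0.0383299 ≈ 0.00058365 yr.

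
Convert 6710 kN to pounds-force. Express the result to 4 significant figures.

1.508e+6 lbf

1 kilonewton = 224.809 pounds-force.
6710 × 224.809 ≈ 1.508e+6 lbf.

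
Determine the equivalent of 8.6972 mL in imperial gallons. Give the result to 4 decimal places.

0.0019 imperial gallons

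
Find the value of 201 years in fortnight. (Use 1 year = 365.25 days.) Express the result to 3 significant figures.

1 year = 26.0893 fortnights.
201 × 26.0893 ≈ 5240 fortnight.

5240 fortnight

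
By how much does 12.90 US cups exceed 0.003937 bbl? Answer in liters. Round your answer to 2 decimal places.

12.90 US cup = 3.05199 L and 0.003937 bbl = 0.625933 L.
3.05199 − 0.625933 ≈ 2.43 L.

2.43 liters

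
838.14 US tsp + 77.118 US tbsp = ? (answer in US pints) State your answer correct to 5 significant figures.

11.141 US pt

838.14 US tsp = 8.7306250 US pt and 77.118 US tbsp = 2.4099375 US pt.
8.7306250 + 2.4099375 ≈ 11.141 US pt.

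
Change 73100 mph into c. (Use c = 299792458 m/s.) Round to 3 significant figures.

0.000109 times the speed of light

1 mph = 1.49116e-9 c.
Thus 73100 × 1.49116e-9 ≈ 0.000109 c.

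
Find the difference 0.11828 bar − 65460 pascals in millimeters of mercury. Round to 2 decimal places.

0.11828 bar = 88.7173 mmHg and 65460 Pa = 490.990 mmHg.
88.7173 − 490.990 ≈ -402.27 mmHg.

-402.27 mmHg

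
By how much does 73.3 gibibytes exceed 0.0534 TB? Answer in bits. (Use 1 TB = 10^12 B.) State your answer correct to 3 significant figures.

2.02e+11 bits

73.3 GiB = 6.29642e+11 bit and 0.0534 TB = 4.27200e+11 bit.
6.29642e+11 − 4.27200e+11 ≈ 2.02e+11 bit.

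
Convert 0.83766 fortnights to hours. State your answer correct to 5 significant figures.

1 fortnight = 336.000 h.
Then 0.83766 × 336.000 ≈ 281.45 h.

281.45 hours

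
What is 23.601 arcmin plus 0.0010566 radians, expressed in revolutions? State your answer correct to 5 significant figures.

0.0012608 rev

23.601 arcmin = 0.00109264 rev and 0.0010566 rad = 0.000168163 rev.
0.00109264 + 0.000168163 ≈ 0.0012608 rev.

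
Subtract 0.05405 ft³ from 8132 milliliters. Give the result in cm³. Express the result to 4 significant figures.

6601 cm³

8132 mL = 8132.00 cm³ and 0.05405 ft³ = 1530.53 cm³.
8132.00 − 1530.53 ≈ 6601 cm³.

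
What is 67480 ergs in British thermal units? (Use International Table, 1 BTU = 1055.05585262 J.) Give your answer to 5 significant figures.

6.3959 × 10^-6 British thermal units

1 erg = 9.47817 × 10^-11 British thermal units.
Thus 67480 × 9.47817 × 10^-11 ≈ 6.3959 × 10^-6 BTU.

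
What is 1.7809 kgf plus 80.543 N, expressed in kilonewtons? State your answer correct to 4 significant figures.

1.7809 kgf = 0.0174647 kN and 80.543 N = 0.0805430 kN.
0.0174647 + 0.0805430 ≈ 0.09801 kN.

0.09801 kN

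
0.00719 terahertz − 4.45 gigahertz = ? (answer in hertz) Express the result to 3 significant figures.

2.74 × 10^9 hertz

0.00719 THz = 7.19000 × 10^9 Hz and 4.45 GHz = 4.45000 × 10^9 Hz.
7.19000 × 10^9 − 4.45000 × 10^9 ≈ 2.74 × 10^9 Hz.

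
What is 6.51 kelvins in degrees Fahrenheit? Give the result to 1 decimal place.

-448.0 degrees Fahrenheit

K = (°F + 459.67) × 5/9.
Applying the formula gives -448.0 °F.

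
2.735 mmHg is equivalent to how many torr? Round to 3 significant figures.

2.74 torr

1 mmHg = 1.0000001 torr.
Thus 2.735 × 1.0000001 ≈ 2.74 torr.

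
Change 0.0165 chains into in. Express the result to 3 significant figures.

13.1 inches

1 chain = 792.000 in.
So 0.0165 × 792.000 ≈ 13.1 in.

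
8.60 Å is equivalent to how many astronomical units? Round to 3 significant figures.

5.75e-21 au

1 Å = 6.68459e-22 au.
Thus 8.60 × 6.68459e-22 ≈ 5.75e-21 au.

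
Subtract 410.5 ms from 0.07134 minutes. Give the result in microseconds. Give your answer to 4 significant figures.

0.07134 min = 4.28040e+6 μs and 410.5 ms = 410500 μs.
4.28040e+6 − 410500 ≈ 3.870e+6 μs.

3.870e+6 μs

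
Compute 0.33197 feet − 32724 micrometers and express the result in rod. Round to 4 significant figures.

0.33197 ft = 0.0201194 rod and 32724 μm = 0.00650680 rod.
0.0201194 − 0.00650680 ≈ 0.01361 rod.

0.01361 rod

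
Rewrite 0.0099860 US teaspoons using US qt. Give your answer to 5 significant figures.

1 US tsp = 0.00520833 US quarts.
Then 0.0099860 × 0.00520833 ≈ 5.2010e-5 US qt.

5.2010e-5 US quarts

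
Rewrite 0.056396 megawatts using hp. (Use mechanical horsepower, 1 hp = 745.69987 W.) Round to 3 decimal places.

1 MW = 1341.02 hp.
0.056396 × 1341.02 ≈ 75.628 hp.

75.628 hp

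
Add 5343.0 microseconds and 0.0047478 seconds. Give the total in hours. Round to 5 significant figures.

2.8030 × 10^-6 h

5343.0 μs = 1.48417 × 10^-6 h and 0.0047478 s = 1.31883 × 10^-6 h.
1.48417 × 10^-6 + 1.31883 × 10^-6 ≈ 2.8030 × 10^-6 h.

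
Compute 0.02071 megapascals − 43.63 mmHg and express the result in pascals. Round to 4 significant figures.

14890 Pa

0.02071 MPa = 20710.0 Pa and 43.63 mmHg = 5816.86 Pa.
20710.0 − 5816.86 ≈ 14890 Pa.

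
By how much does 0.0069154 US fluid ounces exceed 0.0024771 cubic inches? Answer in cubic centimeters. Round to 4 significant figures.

0.0069154 US fl oz = 0.204513 cm³ and 0.0024771 in³ = 0.0405924 cm³.
0.204513 − 0.0405924 ≈ 0.1639 cm³.

0.1639 cm³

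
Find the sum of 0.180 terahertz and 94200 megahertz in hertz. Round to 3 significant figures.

0.180 THz = 1.80000 × 10^11 Hz and 94200 MHz = 9.42000 × 10^10 Hz.
1.80000 × 10^11 + 9.42000 × 10^10 ≈ 2.74 × 10^11 Hz.

2.74 × 10^11 Hz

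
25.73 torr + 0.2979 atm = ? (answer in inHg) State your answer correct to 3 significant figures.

25.73 torr = 1.01299 inHg and 0.2979 atm = 8.91354 inHg.
1.01299 + 8.91354 ≈ 9.93 inHg.

9.93 inches of mercury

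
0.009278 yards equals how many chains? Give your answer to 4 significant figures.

0.0004217 chains

1 yd = 0.0454545 chains.
Then 0.009278 × 0.0454545 ≈ 0.0004217 chain.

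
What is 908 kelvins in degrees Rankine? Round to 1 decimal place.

1634.4 °R

°R = K × 9/5.
Applying the formula gives 1634.4 °R.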